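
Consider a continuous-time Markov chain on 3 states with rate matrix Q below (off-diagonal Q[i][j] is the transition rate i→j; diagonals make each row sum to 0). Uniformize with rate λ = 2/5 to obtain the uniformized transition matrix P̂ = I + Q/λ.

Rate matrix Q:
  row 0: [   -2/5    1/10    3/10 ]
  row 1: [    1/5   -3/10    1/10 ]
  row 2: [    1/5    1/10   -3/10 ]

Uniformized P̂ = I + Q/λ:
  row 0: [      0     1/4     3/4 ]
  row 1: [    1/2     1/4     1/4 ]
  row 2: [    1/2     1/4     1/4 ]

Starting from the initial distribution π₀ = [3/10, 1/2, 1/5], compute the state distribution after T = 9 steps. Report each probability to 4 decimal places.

t=0: π = [0.3000, 0.5000, 0.2000]
t=1: π = [0.3500, 0.2500, 0.4000]
t=2: π = [0.3250, 0.2500, 0.4250]
t=3: π = [0.3375, 0.2500, 0.4125]
t=4: π = [0.3313, 0.2500, 0.4188]
t=5: π = [0.3344, 0.2500, 0.4156]
t=6: π = [0.3328, 0.2500, 0.4172]
t=7: π = [0.3336, 0.2500, 0.4164]
t=8: π = [0.3332, 0.2500, 0.4168]
t=9: π = [0.3334, 0.2500, 0.4166]

π = [0.3334, 0.2500, 0.4166]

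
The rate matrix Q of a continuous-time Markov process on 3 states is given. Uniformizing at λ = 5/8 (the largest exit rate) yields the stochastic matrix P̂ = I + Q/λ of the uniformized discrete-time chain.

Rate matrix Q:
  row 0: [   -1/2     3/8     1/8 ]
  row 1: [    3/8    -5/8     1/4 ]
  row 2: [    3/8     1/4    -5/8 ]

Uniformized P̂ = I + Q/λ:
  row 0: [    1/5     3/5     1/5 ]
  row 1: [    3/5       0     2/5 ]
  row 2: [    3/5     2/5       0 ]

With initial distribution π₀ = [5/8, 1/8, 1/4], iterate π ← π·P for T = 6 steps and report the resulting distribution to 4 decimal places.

π = [0.4294, 0.3436, 0.2270]

t=0: π = [0.6250, 0.1250, 0.2500]
t=1: π = [0.3500, 0.4750, 0.1750]
t=2: π = [0.4600, 0.2800, 0.2600]
t=3: π = [0.4160, 0.3800, 0.2040]
t=4: π = [0.4336, 0.3312, 0.2352]
t=5: π = [0.4266, 0.3542, 0.2192]
t=6: π = [0.4294, 0.3436, 0.2270]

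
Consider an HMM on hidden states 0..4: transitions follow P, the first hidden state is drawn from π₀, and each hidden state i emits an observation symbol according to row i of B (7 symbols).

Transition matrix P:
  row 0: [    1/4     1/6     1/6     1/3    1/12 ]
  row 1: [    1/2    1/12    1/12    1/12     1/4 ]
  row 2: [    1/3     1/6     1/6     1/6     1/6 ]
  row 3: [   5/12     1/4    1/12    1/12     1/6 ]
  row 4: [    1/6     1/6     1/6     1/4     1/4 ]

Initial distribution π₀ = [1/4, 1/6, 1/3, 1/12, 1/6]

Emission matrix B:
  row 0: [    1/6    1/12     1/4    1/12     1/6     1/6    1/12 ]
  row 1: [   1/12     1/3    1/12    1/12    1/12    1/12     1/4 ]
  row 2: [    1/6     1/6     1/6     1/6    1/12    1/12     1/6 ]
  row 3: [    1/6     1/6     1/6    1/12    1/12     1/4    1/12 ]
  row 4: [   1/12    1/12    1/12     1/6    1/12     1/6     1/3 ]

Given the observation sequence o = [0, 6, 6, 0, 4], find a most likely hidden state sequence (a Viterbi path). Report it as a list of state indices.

path = [2, 4, 4, 3, 0]

t=0: δ = [4.167e-02, 1.389e-02, 5.556e-02, 1.389e-02, 1.389e-02]  (obs o_0=0)
t=1: δ = [1.543e-03, 2.315e-03, 1.543e-03, 1.157e-03, 3.086e-03]  ψ = [2, 2, 2, 0, 2]  (obs o_1=6)
t=2: δ = [9.645e-05, 1.286e-04, 8.573e-05, 6.430e-05, 2.572e-04]  ψ = [1, 4, 4, 4, 4]  (obs o_2=6)
t=3: δ = [1.072e-05, 3.572e-06, 7.144e-06, 1.072e-05, 5.358e-06]  ψ = [1, 4, 4, 4, 4]  (obs o_3=0)
t=4: δ = [7.442e-07, 2.233e-07, 1.488e-07, 2.977e-07, 1.488e-07]  ψ = [3, 3, 0, 0, 3]  (obs o_4=4)
backtrack: best end state = 0; path = [2, 4, 4, 3, 0]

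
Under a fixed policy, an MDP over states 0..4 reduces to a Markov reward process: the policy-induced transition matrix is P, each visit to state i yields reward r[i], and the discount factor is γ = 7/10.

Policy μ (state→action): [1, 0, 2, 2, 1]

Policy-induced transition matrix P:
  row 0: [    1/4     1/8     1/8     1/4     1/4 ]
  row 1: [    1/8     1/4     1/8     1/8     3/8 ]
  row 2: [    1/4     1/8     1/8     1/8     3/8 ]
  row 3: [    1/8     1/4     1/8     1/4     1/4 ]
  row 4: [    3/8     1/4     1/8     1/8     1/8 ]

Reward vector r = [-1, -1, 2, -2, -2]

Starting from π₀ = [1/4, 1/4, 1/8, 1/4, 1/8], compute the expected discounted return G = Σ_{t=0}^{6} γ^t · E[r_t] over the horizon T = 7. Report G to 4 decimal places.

t=0: π = [0.2500, 0.2500, 0.1250, 0.2500, 0.1250], E[r] = -1.0000, γ^t·E[r] = -1.000000, running G = -1.000000
t=1: π = [0.2031, 0.2031, 0.1250, 0.1875, 0.2813], E[r] = -1.0938, γ^t·E[r] = -0.765625, running G = -1.765625
t=2: π = [0.2363, 0.2090, 0.1250, 0.1738, 0.2559], E[r] = -1.0547, γ^t·E[r] = -0.516797, running G = -2.282422
t=3: π = [0.2341, 0.2048, 0.1250, 0.1763, 0.2598], E[r] = -1.0610, γ^t·E[r] = -0.363935, running G = -2.646357
t=4: π = [0.2348, 0.2051, 0.1250, 0.1763, 0.2588], E[r] = -1.0601, γ^t·E[r] = -0.254520, running G = -2.900877
t=5: π = [0.2347, 0.2050, 0.1250, 0.1764, 0.2589], E[r] = -1.0603, γ^t·E[r] = -0.178206, running G = -3.079083
t=6: π = [0.2347, 0.2050, 0.1250, 0.1764, 0.2589], E[r] = -1.0603, γ^t·E[r] = -0.124740, running G = -3.203823

G = -3.2038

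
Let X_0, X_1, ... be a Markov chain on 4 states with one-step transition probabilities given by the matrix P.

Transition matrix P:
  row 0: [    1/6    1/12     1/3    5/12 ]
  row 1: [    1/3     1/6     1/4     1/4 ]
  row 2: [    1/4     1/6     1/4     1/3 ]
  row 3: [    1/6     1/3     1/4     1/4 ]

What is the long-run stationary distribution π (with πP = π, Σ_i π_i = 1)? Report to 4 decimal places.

π = [0.2223, 0.1997, 0.2685, 0.3094]

Balance equations π_j = Σ_i π_i·P[i][j]:
  π_0 = 1/6·π_0 + 1/3·π_1 + 1/4·π_2 + 1/6·π_3
  π_1 = 1/12·π_0 + 1/6·π_1 + 1/6·π_2 + 1/3·π_3
  π_2 = 1/3·π_0 + 1/4·π_1 + 1/4·π_2 + 1/4·π_3
  normalize: π_0 + π_1 + π_2 + π_3 = 1
Solving the linear system gives exactly π = [231/1039, 415/2078, 279/1039, 643/2078].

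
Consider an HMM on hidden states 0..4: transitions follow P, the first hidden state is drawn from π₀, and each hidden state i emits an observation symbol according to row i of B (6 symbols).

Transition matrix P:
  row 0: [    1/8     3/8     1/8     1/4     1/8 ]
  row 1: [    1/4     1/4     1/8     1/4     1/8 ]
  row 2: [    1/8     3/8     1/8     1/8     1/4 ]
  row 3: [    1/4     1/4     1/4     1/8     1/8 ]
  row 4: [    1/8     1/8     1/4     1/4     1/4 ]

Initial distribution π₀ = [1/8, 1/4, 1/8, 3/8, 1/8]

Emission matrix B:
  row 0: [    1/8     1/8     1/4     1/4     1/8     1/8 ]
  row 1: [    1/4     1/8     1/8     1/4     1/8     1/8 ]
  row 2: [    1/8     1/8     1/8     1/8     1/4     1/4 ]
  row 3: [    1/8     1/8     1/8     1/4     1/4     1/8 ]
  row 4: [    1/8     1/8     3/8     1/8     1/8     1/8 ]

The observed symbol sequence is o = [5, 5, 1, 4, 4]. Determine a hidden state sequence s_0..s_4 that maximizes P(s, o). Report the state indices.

path = [3, 2, 1, 3, 2]

t=0: δ = [1.562e-02, 3.125e-02, 3.125e-02, 4.688e-02, 1.562e-02]  (obs o_0=5)
t=1: δ = [1.465e-03, 1.465e-03, 2.930e-03, 9.766e-04, 9.766e-04]  ψ = [3, 2, 3, 1, 2]  (obs o_1=5)
t=2: δ = [4.578e-05, 1.373e-04, 4.578e-05, 4.578e-05, 9.155e-05]  ψ = [1, 2, 2, 0, 2]  (obs o_2=1)
t=3: δ = [4.292e-06, 4.292e-06, 5.722e-06, 8.583e-06, 2.861e-06]  ψ = [1, 1, 4, 1, 4]  (obs o_3=4)
t=4: δ = [2.682e-07, 2.682e-07, 5.364e-07, 2.682e-07, 1.788e-07]  ψ = [3, 2, 3, 0, 2]  (obs o_4=4)
backtrack: best end state = 2; path = [3, 2, 1, 3, 2]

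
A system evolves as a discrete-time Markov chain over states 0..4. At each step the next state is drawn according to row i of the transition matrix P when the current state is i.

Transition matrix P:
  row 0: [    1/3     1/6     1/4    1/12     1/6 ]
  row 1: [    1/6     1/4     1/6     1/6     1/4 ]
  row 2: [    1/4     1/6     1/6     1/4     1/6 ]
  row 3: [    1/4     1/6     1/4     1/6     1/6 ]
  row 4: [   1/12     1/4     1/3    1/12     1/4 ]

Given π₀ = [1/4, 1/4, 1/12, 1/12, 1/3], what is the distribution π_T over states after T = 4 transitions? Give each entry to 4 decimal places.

t=0: π = [0.2500, 0.2500, 0.0833, 0.0833, 0.3333]
t=1: π = [0.1944, 0.2153, 0.2500, 0.1250, 0.2153]
t=2: π = [0.2124, 0.2025, 0.2292, 0.1534, 0.2025]
t=3: π = [0.2171, 0.2004, 0.2309, 0.1512, 0.2004]
t=4: π = [0.2180, 0.2001, 0.2308, 0.1511, 0.2001]

π = [0.2180, 0.2001, 0.2308, 0.1511, 0.2001]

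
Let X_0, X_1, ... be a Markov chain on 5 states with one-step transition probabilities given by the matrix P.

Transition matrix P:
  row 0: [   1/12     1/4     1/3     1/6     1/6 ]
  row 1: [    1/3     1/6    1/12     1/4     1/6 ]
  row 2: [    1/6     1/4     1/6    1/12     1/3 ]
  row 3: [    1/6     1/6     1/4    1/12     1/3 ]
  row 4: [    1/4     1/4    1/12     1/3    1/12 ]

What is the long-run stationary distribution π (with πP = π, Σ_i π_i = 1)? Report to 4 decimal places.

Balance equations π_j = Σ_i π_i·P[i][j]:
  π_0 = 1/12·π_0 + 1/3·π_1 + 1/6·π_2 + 1/6·π_3 + 1/4·π_4
  π_1 = 1/4·π_0 + 1/6·π_1 + 1/4·π_2 + 1/6·π_3 + 1/4·π_4
  π_2 = 1/3·π_0 + 1/12·π_1 + 1/6·π_2 + 1/4·π_3 + 1/12·π_4
  π_3 = 1/6·π_0 + 1/4·π_1 + 1/12·π_2 + 1/12·π_3 + 1/3·π_4
  normalize: π_0 + π_1 + π_2 + π_3 + π_4 = 1
Solving the linear system gives exactly π = [1579/7766, 6717/31064, 2807/15532, 5871/31064, 3273/15532].

π = [0.2033, 0.2162, 0.1807, 0.1890, 0.2107]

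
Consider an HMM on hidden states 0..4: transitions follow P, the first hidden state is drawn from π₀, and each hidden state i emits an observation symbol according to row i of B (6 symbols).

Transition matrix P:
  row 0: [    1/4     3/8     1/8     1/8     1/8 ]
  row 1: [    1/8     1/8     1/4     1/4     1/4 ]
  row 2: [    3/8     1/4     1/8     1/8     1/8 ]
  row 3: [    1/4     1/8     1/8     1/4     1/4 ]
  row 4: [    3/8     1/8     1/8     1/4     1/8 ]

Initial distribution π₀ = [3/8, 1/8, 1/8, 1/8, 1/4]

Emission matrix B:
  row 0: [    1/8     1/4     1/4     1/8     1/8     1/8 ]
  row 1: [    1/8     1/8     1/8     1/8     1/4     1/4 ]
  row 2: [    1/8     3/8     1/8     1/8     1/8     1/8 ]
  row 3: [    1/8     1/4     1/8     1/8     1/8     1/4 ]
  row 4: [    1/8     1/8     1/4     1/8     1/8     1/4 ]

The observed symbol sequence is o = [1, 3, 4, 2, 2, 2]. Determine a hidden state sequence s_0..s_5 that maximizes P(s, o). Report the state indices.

path = [0, 0, 1, 4, 0, 0]

t=0: δ = [9.375e-02, 1.562e-02, 4.688e-02, 3.125e-02, 3.125e-02]  (obs o_0=1)
t=1: δ = [2.930e-03, 4.395e-03, 1.465e-03, 1.465e-03, 1.465e-03]  ψ = [0, 0, 0, 0, 0]  (obs o_1=3)
t=2: δ = [9.155e-05, 2.747e-04, 1.373e-04, 1.373e-04, 1.373e-04]  ψ = [0, 0, 1, 1, 1]  (obs o_2=4)
t=3: δ = [1.287e-05, 4.292e-06, 8.583e-06, 8.583e-06, 1.717e-05]  ψ = [2, 0, 1, 1, 1]  (obs o_3=2)
t=4: δ = [1.609e-06, 6.035e-07, 2.682e-07, 5.364e-07, 5.364e-07]  ψ = [4, 0, 4, 4, 3]  (obs o_4=2)
t=5: δ = [1.006e-07, 7.544e-08, 2.515e-08, 2.515e-08, 5.029e-08]  ψ = [0, 0, 0, 0, 0]  (obs o_5=2)
backtrack: best end state = 0; path = [0, 0, 1, 4, 0, 0]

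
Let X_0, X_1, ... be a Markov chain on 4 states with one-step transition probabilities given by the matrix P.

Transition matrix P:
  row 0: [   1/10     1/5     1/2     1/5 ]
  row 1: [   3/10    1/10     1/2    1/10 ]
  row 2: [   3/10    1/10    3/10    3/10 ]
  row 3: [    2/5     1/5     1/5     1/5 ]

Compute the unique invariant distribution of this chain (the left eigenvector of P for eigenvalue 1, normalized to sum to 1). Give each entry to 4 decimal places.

π = [0.2684, 0.1490, 0.3614, 0.2212]

Balance equations π_j = Σ_i π_i·P[i][j]:
  π_0 = 1/10·π_0 + 3/10·π_1 + 3/10·π_2 + 2/5·π_3
  π_1 = 1/5·π_0 + 1/10·π_1 + 1/10·π_2 + 1/5·π_3
  π_2 = 1/2·π_0 + 1/2·π_1 + 3/10·π_2 + 1/5·π_3
  normalize: π_0 + π_1 + π_2 + π_3 = 1
Solving the linear system gives exactly π = [91/339, 101/678, 245/678, 25/113].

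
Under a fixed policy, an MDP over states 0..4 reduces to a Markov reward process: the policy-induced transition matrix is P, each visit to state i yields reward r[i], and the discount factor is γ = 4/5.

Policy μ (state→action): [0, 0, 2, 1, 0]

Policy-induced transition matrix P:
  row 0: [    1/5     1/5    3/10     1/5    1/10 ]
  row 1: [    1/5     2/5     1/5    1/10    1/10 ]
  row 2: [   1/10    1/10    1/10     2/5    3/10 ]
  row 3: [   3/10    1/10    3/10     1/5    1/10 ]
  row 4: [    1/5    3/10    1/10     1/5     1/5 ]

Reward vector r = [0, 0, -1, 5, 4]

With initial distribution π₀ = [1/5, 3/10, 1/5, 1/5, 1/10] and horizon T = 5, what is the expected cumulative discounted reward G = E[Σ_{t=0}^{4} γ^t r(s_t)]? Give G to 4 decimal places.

G = 4.7220

t=0: π = [0.2000, 0.3000, 0.2000, 0.2000, 0.1000], E[r] = 1.2000, γ^t·E[r] = 1.200000, running G = 1.200000
t=1: π = [0.2000, 0.2300, 0.2100, 0.2100, 0.1500], E[r] = 1.4400, γ^t·E[r] = 1.152000, running G = 2.352000
t=2: π = [0.2000, 0.2190, 0.2050, 0.2190, 0.1570], E[r] = 1.5180, γ^t·E[r] = 0.971520, running G = 3.323520
t=3: π = [0.2014, 0.2171, 0.2057, 0.2191, 0.1567], E[r] = 1.5166, γ^t·E[r] = 0.776499, running G = 4.100019
t=4: π = [0.2013, 0.2166, 0.2058, 0.2194, 0.1568], E[r] = 1.5186, γ^t·E[r] = 0.622010, running G = 4.722030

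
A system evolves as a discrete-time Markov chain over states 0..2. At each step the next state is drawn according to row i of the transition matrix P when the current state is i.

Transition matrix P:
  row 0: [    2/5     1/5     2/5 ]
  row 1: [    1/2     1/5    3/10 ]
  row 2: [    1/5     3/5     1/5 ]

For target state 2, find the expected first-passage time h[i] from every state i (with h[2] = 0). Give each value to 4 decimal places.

h = [2.6316, 2.8947, 0.0000]

First-step conditioning: h[2] = 0; for i ≠ 2, h[i] = 1 + Σ_k P[i][k]·h[k].
  h[0] = 1 + 2/5·h[0] + 1/5·h[1]
  h[1] = 1 + 1/2·h[0] + 1/5·h[1]
Solving the 2×2 linear system over states ≠ 2 gives exactly h = [50/19, 55/19, 0] (h[2] = 0 is the target).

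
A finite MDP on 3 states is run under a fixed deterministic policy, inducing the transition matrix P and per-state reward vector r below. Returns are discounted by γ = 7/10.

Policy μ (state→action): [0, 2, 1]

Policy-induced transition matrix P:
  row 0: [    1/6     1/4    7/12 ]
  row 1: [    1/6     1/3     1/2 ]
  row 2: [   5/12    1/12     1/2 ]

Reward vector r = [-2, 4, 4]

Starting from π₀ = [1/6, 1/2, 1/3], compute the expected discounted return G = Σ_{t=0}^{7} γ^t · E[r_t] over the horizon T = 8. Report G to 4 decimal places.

G = 7.9492

t=0: π = [0.1667, 0.5000, 0.3333], E[r] = 3.0000, γ^t·E[r] = 3.000000, running G = 3.000000
t=1: π = [0.2500, 0.2361, 0.5139], E[r] = 2.5000, γ^t·E[r] = 1.750000, running G = 4.750000
t=2: π = [0.2951, 0.1840, 0.5208], E[r] = 2.2292, γ^t·E[r] = 1.092292, running G = 5.842292
t=3: π = [0.2969, 0.1785, 0.5246], E[r] = 2.2188, γ^t·E[r] = 0.761031, running G = 6.603323
t=4: π = [0.2978, 0.1774, 0.5247], E[r] = 2.2131, γ^t·E[r] = 0.531367, running G = 7.134690
t=5: π = [0.2979, 0.1773, 0.5248], E[r] = 2.2129, γ^t·E[r] = 0.371921, running G = 7.506611
t=6: π = [0.2979, 0.1773, 0.5248], E[r] = 2.2128, γ^t·E[r] = 0.260331, running G = 7.766941
t=7: π = [0.2979, 0.1773, 0.5248], E[r] = 2.2128, γ^t·E[r] = 0.182231, running G = 7.949172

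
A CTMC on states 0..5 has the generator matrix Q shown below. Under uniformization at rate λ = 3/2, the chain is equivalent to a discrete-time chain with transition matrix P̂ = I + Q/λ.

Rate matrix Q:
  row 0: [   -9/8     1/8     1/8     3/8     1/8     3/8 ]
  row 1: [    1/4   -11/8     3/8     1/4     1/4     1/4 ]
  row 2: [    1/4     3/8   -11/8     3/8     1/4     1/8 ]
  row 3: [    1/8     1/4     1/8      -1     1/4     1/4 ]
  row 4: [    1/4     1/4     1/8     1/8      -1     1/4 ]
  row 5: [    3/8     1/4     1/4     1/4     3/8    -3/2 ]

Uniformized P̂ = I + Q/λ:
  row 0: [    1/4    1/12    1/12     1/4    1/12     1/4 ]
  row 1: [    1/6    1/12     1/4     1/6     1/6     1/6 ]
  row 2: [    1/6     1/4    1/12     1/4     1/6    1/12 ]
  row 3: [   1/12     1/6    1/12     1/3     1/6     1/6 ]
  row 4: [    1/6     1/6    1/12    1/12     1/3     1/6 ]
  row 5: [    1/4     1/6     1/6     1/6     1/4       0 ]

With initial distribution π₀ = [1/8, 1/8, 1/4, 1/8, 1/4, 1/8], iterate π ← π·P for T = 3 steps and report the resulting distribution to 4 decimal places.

π = [0.1766, 0.1499, 0.1204, 0.2095, 0.1974, 0.1463]

t=0: π = [0.1250, 0.1250, 0.2500, 0.1250, 0.2500, 0.1250]
t=1: π = [0.1771, 0.1667, 0.1146, 0.1979, 0.2083, 0.1354]
t=2: π = [0.1762, 0.1476, 0.1224, 0.2066, 0.1979, 0.1493]
t=3: π = [0.1766, 0.1499, 0.1204, 0.2095, 0.1974, 0.1463]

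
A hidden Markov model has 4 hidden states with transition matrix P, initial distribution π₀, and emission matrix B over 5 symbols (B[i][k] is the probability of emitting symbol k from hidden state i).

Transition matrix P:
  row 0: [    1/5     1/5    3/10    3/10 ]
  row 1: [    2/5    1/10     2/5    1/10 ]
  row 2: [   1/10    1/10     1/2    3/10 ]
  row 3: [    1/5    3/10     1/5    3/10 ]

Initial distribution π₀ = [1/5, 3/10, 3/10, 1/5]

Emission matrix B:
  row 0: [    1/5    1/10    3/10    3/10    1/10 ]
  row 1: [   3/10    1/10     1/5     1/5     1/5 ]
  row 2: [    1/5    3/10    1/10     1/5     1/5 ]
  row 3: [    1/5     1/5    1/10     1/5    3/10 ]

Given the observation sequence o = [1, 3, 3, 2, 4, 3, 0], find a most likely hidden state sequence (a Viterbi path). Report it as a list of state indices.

t=0: δ = [2.000e-02, 3.000e-02, 9.000e-02, 4.000e-02]  (obs o_0=1)
t=1: δ = [3.600e-03, 2.400e-03, 9.000e-03, 5.400e-03]  ψ = [1, 3, 2, 2]  (obs o_1=3)
t=2: δ = [3.240e-04, 3.240e-04, 9.000e-04, 5.400e-04]  ψ = [3, 3, 2, 2]  (obs o_2=3)
t=3: δ = [3.888e-05, 3.240e-05, 4.500e-05, 2.700e-05]  ψ = [1, 3, 2, 2]  (obs o_3=2)
t=4: δ = [1.296e-06, 1.620e-06, 4.500e-06, 4.050e-06]  ψ = [1, 3, 2, 2]  (obs o_4=4)
t=5: δ = [2.430e-07, 2.430e-07, 4.500e-07, 2.700e-07]  ψ = [3, 3, 2, 2]  (obs o_5=3)
t=6: δ = [1.944e-08, 2.430e-08, 4.500e-08, 2.700e-08]  ψ = [1, 3, 2, 2]  (obs o_6=0)
backtrack: best end state = 2; path = [2, 2, 2, 2, 2, 2, 2]

path = [2, 2, 2, 2, 2, 2, 2]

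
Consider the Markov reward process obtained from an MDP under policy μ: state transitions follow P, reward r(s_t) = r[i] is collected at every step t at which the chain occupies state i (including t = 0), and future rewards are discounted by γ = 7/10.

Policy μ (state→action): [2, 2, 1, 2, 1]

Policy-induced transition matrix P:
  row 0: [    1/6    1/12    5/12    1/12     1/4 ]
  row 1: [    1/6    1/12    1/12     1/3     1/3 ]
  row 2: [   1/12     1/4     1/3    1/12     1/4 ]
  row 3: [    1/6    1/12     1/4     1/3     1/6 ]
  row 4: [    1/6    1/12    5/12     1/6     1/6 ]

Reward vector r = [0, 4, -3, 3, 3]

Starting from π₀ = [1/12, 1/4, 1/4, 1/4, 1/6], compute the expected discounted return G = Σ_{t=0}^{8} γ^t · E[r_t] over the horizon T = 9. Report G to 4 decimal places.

G = 3.4683

t=0: π = [0.0833, 0.2500, 0.2500, 0.2500, 0.1667], E[r] = 1.5000, γ^t·E[r] = 1.500000, running G = 1.500000
t=1: π = [0.1458, 0.1250, 0.2708, 0.2222, 0.2361], E[r] = 1.0625, γ^t·E[r] = 0.743750, running G = 2.243750
t=2: π = [0.1441, 0.1285, 0.3154, 0.1898, 0.2222], E[r] = 0.8038, γ^t·E[r] = 0.393872, running G = 2.637622
t=3: π = [0.1404, 0.1359, 0.3159, 0.1814, 0.2264], E[r] = 0.8192, γ^t·E[r] = 0.280987, running G = 2.918608
t=4: π = [0.1403, 0.1360, 0.3148, 0.1815, 0.2273], E[r] = 0.8262, γ^t·E[r] = 0.198359, running G = 3.116967
t=5: π = [0.1404, 0.1358, 0.3148, 0.1817, 0.2273], E[r] = 0.8254, γ^t·E[r] = 0.138726, running G = 3.255693
t=6: π = [0.1404, 0.1358, 0.3149, 0.1816, 0.2272], E[r] = 0.8252, γ^t·E[r] = 0.097084, running G = 3.352778
t=7: π = [0.1404, 0.1358, 0.3149, 0.1816, 0.2272], E[r] = 0.8252, γ^t·E[r] = 0.067961, running G = 3.420739
t=8: π = [0.1404, 0.1358, 0.3149, 0.1816, 0.2272], E[r] = 0.8252, γ^t·E[r] = 0.047573, running G = 3.468312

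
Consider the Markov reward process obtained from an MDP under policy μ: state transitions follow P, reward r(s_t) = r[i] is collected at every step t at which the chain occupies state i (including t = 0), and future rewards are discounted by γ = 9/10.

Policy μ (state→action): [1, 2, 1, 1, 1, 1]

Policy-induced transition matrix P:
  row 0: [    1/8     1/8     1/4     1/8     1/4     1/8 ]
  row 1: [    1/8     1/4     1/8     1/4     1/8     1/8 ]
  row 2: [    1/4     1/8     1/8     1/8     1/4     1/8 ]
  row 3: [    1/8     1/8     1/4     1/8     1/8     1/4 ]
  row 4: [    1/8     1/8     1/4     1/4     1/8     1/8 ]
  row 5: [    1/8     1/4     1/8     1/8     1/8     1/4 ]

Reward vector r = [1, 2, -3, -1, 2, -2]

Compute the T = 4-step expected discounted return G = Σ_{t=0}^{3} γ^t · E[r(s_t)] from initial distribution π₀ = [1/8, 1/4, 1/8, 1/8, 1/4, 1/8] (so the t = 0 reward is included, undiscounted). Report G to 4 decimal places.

G = -0.2384

t=0: π = [0.1250, 0.2500, 0.1250, 0.1250, 0.2500, 0.1250], E[r] = 0.3750, γ^t·E[r] = 0.375000, running G = 0.375000
t=1: π = [0.1406, 0.1719, 0.1875, 0.1875, 0.1563, 0.1563], E[r] = -0.2656, γ^t·E[r] = -0.239063, running G = 0.135938
t=2: π = [0.1484, 0.1660, 0.1855, 0.1660, 0.1660, 0.1680], E[r] = -0.2461, γ^t·E[r] = -0.199336, running G = -0.063398
t=3: π = [0.1482, 0.1667, 0.1851, 0.1665, 0.1667, 0.1667], E[r] = -0.2400, γ^t·E[r] = -0.174953, running G = -0.238351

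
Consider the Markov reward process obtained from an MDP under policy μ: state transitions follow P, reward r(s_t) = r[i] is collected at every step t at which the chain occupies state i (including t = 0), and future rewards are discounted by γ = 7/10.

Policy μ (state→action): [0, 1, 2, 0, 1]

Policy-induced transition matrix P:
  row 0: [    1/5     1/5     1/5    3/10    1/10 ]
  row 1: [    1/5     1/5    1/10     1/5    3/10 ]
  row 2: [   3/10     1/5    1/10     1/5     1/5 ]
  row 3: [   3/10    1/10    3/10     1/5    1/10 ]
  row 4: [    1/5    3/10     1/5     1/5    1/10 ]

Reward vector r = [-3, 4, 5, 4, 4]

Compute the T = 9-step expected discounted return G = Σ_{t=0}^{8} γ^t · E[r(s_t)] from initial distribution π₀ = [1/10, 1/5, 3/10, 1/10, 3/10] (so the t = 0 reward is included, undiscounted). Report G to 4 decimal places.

G = 9.0938

t=0: π = [0.1000, 0.2000, 0.3000, 0.1000, 0.3000], E[r] = 3.6000, γ^t·E[r] = 3.600000, running G = 3.600000
t=1: π = [0.2400, 0.2200, 0.1600, 0.2100, 0.1700], E[r] = 2.4800, γ^t·E[r] = 1.736000, running G = 5.336000
t=2: π = [0.2370, 0.1960, 0.1830, 0.2240, 0.1600], E[r] = 2.5240, γ^t·E[r] = 1.236760, running G = 6.572760
t=3: π = [0.2407, 0.1936, 0.1845, 0.2237, 0.1575], E[r] = 2.4996, γ^t·E[r] = 0.857363, running G = 7.430123
t=4: π = [0.2408, 0.1934, 0.1846, 0.2241, 0.1572], E[r] = 2.4988, γ^t·E[r] = 0.599967, running G = 8.030089
t=5: π = [0.2409, 0.1933, 0.1846, 0.2241, 0.1571], E[r] = 2.4986, γ^t·E[r] = 0.419935, running G = 8.450024
t=6: π = [0.2409, 0.1933, 0.1846, 0.2241, 0.1571], E[r] = 2.4985, γ^t·E[r] = 0.293949, running G = 8.743974
t=7: π = [0.2409, 0.1933, 0.1846, 0.2241, 0.1571], E[r] = 2.4985, γ^t·E[r] = 0.205764, running G = 8.949738
t=8: π = [0.2409, 0.1933, 0.1846, 0.2241, 0.1571], E[r] = 2.4985, γ^t·E[r] = 0.144035, running G = 9.093773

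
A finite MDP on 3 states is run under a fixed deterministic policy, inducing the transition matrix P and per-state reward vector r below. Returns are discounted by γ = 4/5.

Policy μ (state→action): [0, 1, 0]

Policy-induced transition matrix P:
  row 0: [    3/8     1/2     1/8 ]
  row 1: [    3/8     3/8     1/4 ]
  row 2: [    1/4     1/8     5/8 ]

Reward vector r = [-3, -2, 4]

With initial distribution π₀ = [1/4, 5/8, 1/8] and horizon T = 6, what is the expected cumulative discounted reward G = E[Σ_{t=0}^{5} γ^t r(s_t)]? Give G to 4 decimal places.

t=0: π = [0.2500, 0.6250, 0.1250], E[r] = -1.5000, γ^t·E[r] = -1.500000, running G = -1.500000
t=1: π = [0.3594, 0.3750, 0.2656], E[r] = -0.7656, γ^t·E[r] = -0.612500, running G = -2.112500
t=2: π = [0.3418, 0.3535, 0.3047], E[r] = -0.5137, γ^t·E[r] = -0.328750, running G = -2.441250
t=3: π = [0.3369, 0.3416, 0.3215], E[r] = -0.4077, γ^t·E[r] = -0.208750, running G = -2.650000
t=4: π = [0.3348, 0.3367, 0.3285], E[r] = -0.3640, γ^t·E[r] = -0.149113, running G = -2.799113
t=5: π = [0.3339, 0.3347, 0.3313], E[r] = -0.3460, γ^t·E[r] = -0.113381, running G = -2.912494

G = -2.9125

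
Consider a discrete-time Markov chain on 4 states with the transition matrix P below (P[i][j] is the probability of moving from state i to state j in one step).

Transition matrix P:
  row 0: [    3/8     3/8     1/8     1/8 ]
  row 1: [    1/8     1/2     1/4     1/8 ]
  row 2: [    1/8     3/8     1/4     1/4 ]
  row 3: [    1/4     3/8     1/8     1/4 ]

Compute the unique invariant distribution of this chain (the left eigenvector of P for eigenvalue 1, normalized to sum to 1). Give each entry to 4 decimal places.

Balance equations π_j = Σ_i π_i·P[i][j]:
  π_0 = 3/8·π_0 + 1/8·π_1 + 1/8·π_2 + 1/4·π_3
  π_1 = 3/8·π_0 + 1/2·π_1 + 3/8·π_2 + 3/8·π_3
  π_2 = 1/8·π_0 + 1/4·π_1 + 1/4·π_2 + 1/8·π_3
  normalize: π_0 + π_1 + π_2 + π_3 = 1
Solving the linear system gives exactly π = [67/343, 3/7, 10/49, 59/343].

π = [0.1953, 0.4286, 0.2041, 0.1720]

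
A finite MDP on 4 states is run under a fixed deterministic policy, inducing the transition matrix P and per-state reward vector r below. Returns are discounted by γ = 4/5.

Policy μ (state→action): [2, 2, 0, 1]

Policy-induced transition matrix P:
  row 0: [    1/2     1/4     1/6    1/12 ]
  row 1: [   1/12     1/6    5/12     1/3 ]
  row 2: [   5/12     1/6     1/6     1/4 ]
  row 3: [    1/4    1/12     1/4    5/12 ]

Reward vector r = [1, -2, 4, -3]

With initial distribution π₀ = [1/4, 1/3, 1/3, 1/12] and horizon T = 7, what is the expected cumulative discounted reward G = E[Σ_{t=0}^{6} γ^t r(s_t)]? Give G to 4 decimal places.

t=0: π = [0.2500, 0.3333, 0.3333, 0.0833], E[r] = 0.6667, γ^t·E[r] = 0.666667, running G = 0.666667
t=1: π = [0.3125, 0.1806, 0.2569, 0.2500], E[r] = 0.2292, γ^t·E[r] = 0.183333, running G = 0.850000
t=2: π = [0.3409, 0.1719, 0.2326, 0.2546], E[r] = 0.1638, γ^t·E[r] = 0.104815, running G = 0.954815
t=3: π = [0.3453, 0.1739, 0.2309, 0.2500], E[r] = 0.1712, γ^t·E[r] = 0.087654, running G = 1.042469
t=4: π = [0.3458, 0.1746, 0.2310, 0.2486], E[r] = 0.1747, γ^t·E[r] = 0.071546, running G = 1.114015
t=5: π = [0.3458, 0.1748, 0.2310, 0.2483], E[r] = 0.1754, γ^t·E[r] = 0.057483, running G = 1.171498
t=6: π = [0.3458, 0.1748, 0.2311, 0.2483], E[r] = 0.1755, γ^t·E[r] = 0.046015, running G = 1.217513

G = 1.2175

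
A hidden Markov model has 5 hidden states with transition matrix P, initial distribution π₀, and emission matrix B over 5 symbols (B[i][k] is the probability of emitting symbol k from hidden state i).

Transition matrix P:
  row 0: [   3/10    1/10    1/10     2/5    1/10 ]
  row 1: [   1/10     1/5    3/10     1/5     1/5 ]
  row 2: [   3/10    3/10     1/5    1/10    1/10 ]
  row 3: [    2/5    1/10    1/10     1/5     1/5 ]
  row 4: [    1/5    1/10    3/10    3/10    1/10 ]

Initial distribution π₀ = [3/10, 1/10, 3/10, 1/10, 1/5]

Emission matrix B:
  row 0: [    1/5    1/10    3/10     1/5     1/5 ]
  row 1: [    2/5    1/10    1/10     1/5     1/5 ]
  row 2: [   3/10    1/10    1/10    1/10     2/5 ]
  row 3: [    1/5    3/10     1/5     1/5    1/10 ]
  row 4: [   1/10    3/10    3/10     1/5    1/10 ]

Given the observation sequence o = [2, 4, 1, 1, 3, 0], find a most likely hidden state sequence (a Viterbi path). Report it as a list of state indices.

path = [0, 0, 3, 3, 0, 3]

t=0: δ = [9.000e-02, 1.000e-02, 3.000e-02, 2.000e-02, 6.000e-02]  (obs o_0=2)
t=1: δ = [5.400e-03, 1.800e-03, 7.200e-03, 3.600e-03, 9.000e-04]  ψ = [0, 0, 4, 0, 0]  (obs o_1=4)
t=2: δ = [2.160e-04, 2.160e-04, 1.440e-04, 6.480e-04, 2.160e-04]  ψ = [2, 2, 2, 0, 2]  (obs o_2=1)
t=3: δ = [2.592e-05, 6.480e-06, 6.480e-06, 3.888e-05, 3.888e-05]  ψ = [3, 3, 1, 3, 3]  (obs o_3=1)
t=4: δ = [3.110e-06, 7.776e-07, 1.166e-06, 2.333e-06, 1.555e-06]  ψ = [3, 3, 4, 4, 3]  (obs o_4=3)
t=5: δ = [1.866e-07, 1.400e-07, 1.400e-07, 2.488e-07, 4.666e-08]  ψ = [0, 2, 4, 0, 3]  (obs o_5=0)
backtrack: best end state = 3; path = [0, 0, 3, 3, 0, 3]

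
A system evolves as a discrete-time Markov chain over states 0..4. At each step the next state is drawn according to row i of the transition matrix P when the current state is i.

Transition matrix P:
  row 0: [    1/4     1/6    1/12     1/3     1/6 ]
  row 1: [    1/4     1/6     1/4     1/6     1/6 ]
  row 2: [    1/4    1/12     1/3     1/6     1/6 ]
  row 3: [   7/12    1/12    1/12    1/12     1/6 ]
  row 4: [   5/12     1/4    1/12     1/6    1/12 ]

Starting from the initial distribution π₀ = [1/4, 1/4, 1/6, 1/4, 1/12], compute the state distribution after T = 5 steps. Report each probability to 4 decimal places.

t=0: π = [0.2500, 0.2500, 0.1667, 0.2500, 0.0833]
t=1: π = [0.3472, 0.1389, 0.1667, 0.1875, 0.1597]
t=2: π = [0.3391, 0.1505, 0.1481, 0.2089, 0.1534]
t=3: π = [0.3452, 0.1497, 0.1454, 0.2058, 0.1539]
t=4: π = [0.3442, 0.1502, 0.1446, 0.2071, 0.1538]
t=5: π = [0.3447, 0.1502, 0.1445, 0.2068, 0.1538]

π = [0.3447, 0.1502, 0.1445, 0.2068, 0.1538]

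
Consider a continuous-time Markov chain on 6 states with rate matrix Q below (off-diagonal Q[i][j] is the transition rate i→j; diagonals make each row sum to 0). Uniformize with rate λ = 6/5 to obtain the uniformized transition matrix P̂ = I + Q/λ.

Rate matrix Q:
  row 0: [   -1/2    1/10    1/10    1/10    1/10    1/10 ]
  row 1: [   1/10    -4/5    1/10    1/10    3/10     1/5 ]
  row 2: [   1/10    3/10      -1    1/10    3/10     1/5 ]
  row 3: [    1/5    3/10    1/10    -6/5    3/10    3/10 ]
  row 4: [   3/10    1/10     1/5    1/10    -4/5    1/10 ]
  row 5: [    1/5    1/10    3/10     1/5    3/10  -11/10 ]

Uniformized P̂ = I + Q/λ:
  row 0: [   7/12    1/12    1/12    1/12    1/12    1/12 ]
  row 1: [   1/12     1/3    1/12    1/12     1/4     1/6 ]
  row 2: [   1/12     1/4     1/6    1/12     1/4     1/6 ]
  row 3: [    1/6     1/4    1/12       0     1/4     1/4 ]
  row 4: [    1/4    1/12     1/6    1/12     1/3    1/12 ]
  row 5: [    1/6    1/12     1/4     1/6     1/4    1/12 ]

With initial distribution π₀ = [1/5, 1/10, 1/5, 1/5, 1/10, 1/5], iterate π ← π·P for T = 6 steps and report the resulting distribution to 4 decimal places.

t=0: π = [0.2000, 0.1000, 0.2000, 0.2000, 0.1000, 0.2000]
t=1: π = [0.2333, 0.1750, 0.1417, 0.0833, 0.2250, 0.1417]
t=2: π = [0.2563, 0.1646, 0.1375, 0.0882, 0.2299, 0.1236]
t=3: π = [0.2674, 0.1621, 0.1345, 0.0863, 0.2264, 0.1232]
t=4: π = [0.2722, 0.1607, 0.1340, 0.0864, 0.2243, 0.1224]
t=5: π = [0.2742, 0.1602, 0.1336, 0.0863, 0.2233, 0.1223]
t=6: π = [0.2751, 0.1600, 0.1335, 0.0863, 0.2229, 0.1222]

π = [0.2751, 0.1600, 0.1335, 0.0863, 0.2229, 0.1222]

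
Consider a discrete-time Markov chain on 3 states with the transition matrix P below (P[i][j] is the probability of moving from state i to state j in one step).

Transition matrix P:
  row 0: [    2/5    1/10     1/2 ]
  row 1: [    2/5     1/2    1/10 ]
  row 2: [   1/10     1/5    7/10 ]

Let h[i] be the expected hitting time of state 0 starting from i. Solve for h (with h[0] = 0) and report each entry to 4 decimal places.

First-step conditioning: h[0] = 0; for i ≠ 0, h[i] = 1 + Σ_k P[i][k]·h[k].
  h[1] = 1 + 1/2·h[1] + 1/10·h[2]
  h[2] = 1 + 1/5·h[1] + 7/10·h[2]
Solving the 2×2 linear system over states ≠ 0 gives exactly h = [0, 40/13, 70/13] (h[0] = 0 is the target).

h = [0.0000, 3.0769, 5.3846]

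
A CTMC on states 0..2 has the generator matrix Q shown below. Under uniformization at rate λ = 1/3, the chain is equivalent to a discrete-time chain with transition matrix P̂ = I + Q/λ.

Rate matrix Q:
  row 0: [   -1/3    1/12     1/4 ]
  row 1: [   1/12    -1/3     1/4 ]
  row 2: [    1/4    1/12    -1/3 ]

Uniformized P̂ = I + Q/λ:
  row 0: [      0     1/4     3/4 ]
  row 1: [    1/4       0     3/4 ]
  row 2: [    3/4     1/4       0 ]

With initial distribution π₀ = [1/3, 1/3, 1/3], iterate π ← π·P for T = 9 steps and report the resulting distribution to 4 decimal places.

π = [0.3643, 0.2000, 0.4357]

t=0: π = [0.3333, 0.3333, 0.3333]
t=1: π = [0.3333, 0.1667, 0.5000]
t=2: π = [0.4167, 0.2083, 0.3750]
t=3: π = [0.3333, 0.1979, 0.4688]
t=4: π = [0.4010, 0.2005, 0.3984]
t=5: π = [0.3490, 0.1999, 0.4512]
t=6: π = [0.3883, 0.2000, 0.4116]
t=7: π = [0.3587, 0.2000, 0.4413]
t=8: π = [0.3810, 0.2000, 0.4190]
t=9: π = [0.3643, 0.2000, 0.4357]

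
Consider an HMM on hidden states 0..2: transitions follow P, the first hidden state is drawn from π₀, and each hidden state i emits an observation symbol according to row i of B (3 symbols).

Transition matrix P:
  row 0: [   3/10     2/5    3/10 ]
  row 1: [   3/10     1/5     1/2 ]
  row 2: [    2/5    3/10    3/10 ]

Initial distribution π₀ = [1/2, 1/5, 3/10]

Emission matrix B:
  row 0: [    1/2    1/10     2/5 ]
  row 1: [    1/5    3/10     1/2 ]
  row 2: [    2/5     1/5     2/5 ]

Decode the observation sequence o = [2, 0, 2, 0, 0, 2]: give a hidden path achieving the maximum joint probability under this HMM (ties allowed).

path = [0, 0, 1, 2, 0, 1]

t=0: δ = [2.000e-01, 1.000e-01, 1.200e-01]  (obs o_0=2)
t=1: δ = [3.000e-02, 1.600e-02, 2.400e-02]  ψ = [0, 0, 0]  (obs o_1=0)
t=2: δ = [3.840e-03, 6.000e-03, 3.600e-03]  ψ = [2, 0, 0]  (obs o_2=2)
t=3: δ = [9.000e-04, 3.072e-04, 1.200e-03]  ψ = [1, 0, 1]  (obs o_3=0)
t=4: δ = [2.400e-04, 7.200e-05, 1.440e-04]  ψ = [2, 0, 2]  (obs o_4=0)
t=5: δ = [2.880e-05, 4.800e-05, 2.880e-05]  ψ = [0, 0, 0]  (obs o_5=2)
backtrack: best end state = 1; path = [0, 0, 1, 2, 0, 1]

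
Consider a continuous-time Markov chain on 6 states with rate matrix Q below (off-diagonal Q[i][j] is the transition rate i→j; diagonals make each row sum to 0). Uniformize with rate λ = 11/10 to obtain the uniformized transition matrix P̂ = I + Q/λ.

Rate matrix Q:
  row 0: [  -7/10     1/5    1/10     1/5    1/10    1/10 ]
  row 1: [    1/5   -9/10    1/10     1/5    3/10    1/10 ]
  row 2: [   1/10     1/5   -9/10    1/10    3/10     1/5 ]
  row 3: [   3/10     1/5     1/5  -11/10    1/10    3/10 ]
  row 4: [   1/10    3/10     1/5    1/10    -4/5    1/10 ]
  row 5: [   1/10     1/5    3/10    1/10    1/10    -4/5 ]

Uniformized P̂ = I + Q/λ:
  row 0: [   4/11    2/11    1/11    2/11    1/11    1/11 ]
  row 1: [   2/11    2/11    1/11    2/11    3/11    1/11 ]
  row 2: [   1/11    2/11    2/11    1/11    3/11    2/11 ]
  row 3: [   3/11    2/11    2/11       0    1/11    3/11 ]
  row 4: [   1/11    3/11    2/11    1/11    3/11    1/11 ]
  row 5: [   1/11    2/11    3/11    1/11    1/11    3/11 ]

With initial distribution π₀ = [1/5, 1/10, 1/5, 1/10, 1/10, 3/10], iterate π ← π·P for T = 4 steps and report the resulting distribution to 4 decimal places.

π = [0.1781, 0.1992, 0.1618, 0.1147, 0.1914, 0.1548]

t=0: π = [0.2000, 0.1000, 0.2000, 0.1000, 0.1000, 0.3000]
t=1: π = [0.1727, 0.1909, 0.1818, 0.1091, 0.1636, 0.1818]
t=2: π = [0.1752, 0.1967, 0.1653, 0.1140, 0.1884, 0.1603]
t=3: π = [0.1773, 0.1989, 0.1626, 0.1144, 0.1910, 0.1558]
t=4: π = [0.1781, 0.1992, 0.1618, 0.1147, 0.1914, 0.1548]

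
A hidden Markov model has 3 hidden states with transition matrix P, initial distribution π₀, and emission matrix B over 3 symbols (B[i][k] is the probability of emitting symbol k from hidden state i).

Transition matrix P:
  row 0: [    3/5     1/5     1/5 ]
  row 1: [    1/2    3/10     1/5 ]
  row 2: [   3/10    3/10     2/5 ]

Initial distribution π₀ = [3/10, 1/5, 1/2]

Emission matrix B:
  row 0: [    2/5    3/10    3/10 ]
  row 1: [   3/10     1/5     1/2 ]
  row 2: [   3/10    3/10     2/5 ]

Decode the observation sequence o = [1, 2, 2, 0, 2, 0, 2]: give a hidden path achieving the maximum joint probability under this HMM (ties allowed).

t=0: δ = [9.000e-02, 4.000e-02, 1.500e-01]  (obs o_0=1)
t=1: δ = [1.620e-02, 2.250e-02, 2.400e-02]  ψ = [0, 2, 2]  (obs o_1=2)
t=2: δ = [3.375e-03, 3.600e-03, 3.840e-03]  ψ = [1, 2, 2]  (obs o_2=2)
t=3: δ = [8.100e-04, 3.456e-04, 4.608e-04]  ψ = [0, 2, 2]  (obs o_3=0)
t=4: δ = [1.458e-04, 8.100e-05, 7.373e-05]  ψ = [0, 0, 2]  (obs o_4=2)
t=5: δ = [3.499e-05, 8.748e-06, 8.847e-06]  ψ = [0, 0, 2]  (obs o_5=0)
t=6: δ = [6.299e-06, 3.499e-06, 2.799e-06]  ψ = [0, 0, 0]  (obs o_6=2)
backtrack: best end state = 0; path = [2, 1, 0, 0, 0, 0, 0]

path = [2, 1, 0, 0, 0, 0, 0]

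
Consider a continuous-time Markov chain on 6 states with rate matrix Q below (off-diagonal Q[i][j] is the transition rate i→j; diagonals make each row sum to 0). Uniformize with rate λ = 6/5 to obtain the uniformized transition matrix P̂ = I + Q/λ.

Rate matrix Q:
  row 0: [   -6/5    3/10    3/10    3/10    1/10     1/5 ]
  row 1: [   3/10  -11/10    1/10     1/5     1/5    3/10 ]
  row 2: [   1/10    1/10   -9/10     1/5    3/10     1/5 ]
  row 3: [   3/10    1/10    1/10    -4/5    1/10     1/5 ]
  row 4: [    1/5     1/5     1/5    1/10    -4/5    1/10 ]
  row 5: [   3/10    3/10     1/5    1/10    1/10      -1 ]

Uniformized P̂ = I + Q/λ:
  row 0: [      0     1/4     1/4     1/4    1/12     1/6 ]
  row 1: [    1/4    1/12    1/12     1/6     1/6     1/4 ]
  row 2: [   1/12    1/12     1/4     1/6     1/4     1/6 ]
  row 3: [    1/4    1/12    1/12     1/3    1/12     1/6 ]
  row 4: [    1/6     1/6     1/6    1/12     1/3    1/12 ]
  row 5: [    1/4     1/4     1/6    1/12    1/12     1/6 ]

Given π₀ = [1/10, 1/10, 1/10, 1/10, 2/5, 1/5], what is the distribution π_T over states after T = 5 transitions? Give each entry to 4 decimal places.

π = [0.1668, 0.1525, 0.1665, 0.1834, 0.1653, 0.1656]

t=0: π = [0.1000, 0.1000, 0.1000, 0.1000, 0.4000, 0.2000]
t=1: π = [0.1750, 0.1667, 0.1667, 0.1417, 0.2083, 0.1417]
t=2: π = [0.1611, 0.1535, 0.1694, 0.1757, 0.1771, 0.1632]
t=3: π = [0.1667, 0.1521, 0.1668, 0.1810, 0.1686, 0.1647]
t=4: π = [0.1665, 0.1526, 0.1667, 0.1830, 0.1660, 0.1653]
t=5: π = [0.1668, 0.1525, 0.1665, 0.1834, 0.1653, 0.1656]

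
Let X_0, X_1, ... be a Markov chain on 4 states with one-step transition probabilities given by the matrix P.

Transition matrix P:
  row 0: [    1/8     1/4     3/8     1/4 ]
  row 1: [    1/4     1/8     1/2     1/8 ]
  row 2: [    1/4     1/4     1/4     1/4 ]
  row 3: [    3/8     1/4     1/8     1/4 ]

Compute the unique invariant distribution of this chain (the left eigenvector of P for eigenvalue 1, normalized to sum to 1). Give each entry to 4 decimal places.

Balance equations π_j = Σ_i π_i·P[i][j]:
  π_0 = 1/8·π_0 + 1/4·π_1 + 1/4·π_2 + 3/8·π_3
  π_1 = 1/4·π_0 + 1/8·π_1 + 1/4·π_2 + 1/4·π_3
  π_2 = 3/8·π_0 + 1/2·π_1 + 1/4·π_2 + 1/8·π_3
  normalize: π_0 + π_1 + π_2 + π_3 = 1
Solving the linear system gives exactly π = [20/81, 2/9, 25/81, 2/9].

π = [0.2469, 0.2222, 0.3086, 0.2222]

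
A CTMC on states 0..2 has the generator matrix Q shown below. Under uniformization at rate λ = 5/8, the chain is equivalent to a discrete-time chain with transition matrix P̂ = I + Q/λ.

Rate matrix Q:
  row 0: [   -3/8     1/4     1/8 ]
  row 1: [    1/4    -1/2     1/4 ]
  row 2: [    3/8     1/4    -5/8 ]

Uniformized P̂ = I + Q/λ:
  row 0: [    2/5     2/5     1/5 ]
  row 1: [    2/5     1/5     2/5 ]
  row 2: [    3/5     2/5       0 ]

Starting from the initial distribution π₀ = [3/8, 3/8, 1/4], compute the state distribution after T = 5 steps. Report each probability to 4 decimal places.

t=0: π = [0.3750, 0.3750, 0.2500]
t=1: π = [0.4500, 0.3250, 0.2250]
t=2: π = [0.4450, 0.3350, 0.2200]
t=3: π = [0.4440, 0.3330, 0.2230]
t=4: π = [0.4446, 0.3334, 0.2220]
t=5: π = [0.4444, 0.3333, 0.2223]

π = [0.4444, 0.3333, 0.2223]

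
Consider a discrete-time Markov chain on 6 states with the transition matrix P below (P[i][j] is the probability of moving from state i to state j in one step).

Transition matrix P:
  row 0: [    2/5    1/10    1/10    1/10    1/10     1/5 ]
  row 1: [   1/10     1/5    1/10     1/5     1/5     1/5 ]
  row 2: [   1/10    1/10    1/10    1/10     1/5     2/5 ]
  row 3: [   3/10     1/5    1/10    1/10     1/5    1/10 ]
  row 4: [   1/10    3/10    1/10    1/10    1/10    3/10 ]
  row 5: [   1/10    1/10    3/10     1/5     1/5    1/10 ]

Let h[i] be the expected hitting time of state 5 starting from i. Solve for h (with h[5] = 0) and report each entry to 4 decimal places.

h = [4.5014, 4.4962, 3.5560, 4.9059, 4.0502, 0.0000]

First-step conditioning: h[5] = 0; for i ≠ 5, h[i] = 1 + Σ_k P[i][k]·h[k].
  h[0] = 1 + 2/5·h[0] + 1/10·h[1] + 1/10·h[2] + 1/10·h[3] + 1/10·h[4]
  h[1] = 1 + 1/10·h[0] + 1/5·h[1] + 1/10·h[2] + 1/5·h[3] + 1/5·h[4]
  h[2] = 1 + 1/10·h[0] + 1/10·h[1] + 1/10·h[2] + 1/10·h[3] + 1/5·h[4]
  h[3] = 1 + 3/10·h[0] + 1/5·h[1] + 1/10·h[2] + 1/10·h[3] + 1/5·h[4]
  h[4] = 1 + 1/10·h[0] + 3/10·h[1] + 1/10·h[2] + 1/10·h[3] + 1/10·h[4]
Solving the 5×5 linear system over states ≠ 5 gives exactly h = [86800/19283, 86700/19283, 68570/19283, 8600/1753, 7100/1753, 0] (h[5] = 0 is the target).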